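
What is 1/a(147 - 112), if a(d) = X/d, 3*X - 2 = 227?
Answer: 105/229 ≈ 0.45852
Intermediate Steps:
X = 229/3 (X = ⅔ + (⅓)*227 = ⅔ + 227/3 = 229/3 ≈ 76.333)
a(d) = 229/(3*d)
1/a(147 - 112) = 1/(229/(3*(147 - 112))) = 1/((229/3)/35) = 1/((229/3)*(1/35)) = 1/(229/105) = 105/229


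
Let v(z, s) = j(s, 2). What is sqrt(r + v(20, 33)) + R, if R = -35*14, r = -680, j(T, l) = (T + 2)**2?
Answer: -490 + sqrt(545) ≈ -466.65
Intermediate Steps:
j(T, l) = (2 + T)**2
v(z, s) = (2 + s)**2
R = -490
sqrt(r + v(20, 33)) + R = sqrt(-680 + (2 + 33)**2) - 490 = sqrt(-680 + 35**2) - 490 = sqrt(-680 + 1225) - 490 = sqrt(545) - 490 = -490 + sqrt(545)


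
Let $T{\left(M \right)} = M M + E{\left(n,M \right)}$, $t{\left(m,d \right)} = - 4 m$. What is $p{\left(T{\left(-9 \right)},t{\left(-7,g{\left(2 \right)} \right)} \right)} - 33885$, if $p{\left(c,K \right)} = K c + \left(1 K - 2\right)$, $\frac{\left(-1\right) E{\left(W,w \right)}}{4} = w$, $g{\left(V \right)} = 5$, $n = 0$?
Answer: $-30583$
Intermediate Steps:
$E{\left(W,w \right)} = - 4 w$
$T{\left(M \right)} = M^{2} - 4 M$ ($T{\left(M \right)} = M M - 4 M = M^{2} - 4 M$)
$p{\left(c,K \right)} = -2 + K + K c$ ($p{\left(c,K \right)} = K c + \left(K - 2\right) = K c + \left(-2 + K\right) = -2 + K + K c$)
$p{\left(T{\left(-9 \right)},t{\left(-7,g{\left(2 \right)} \right)} \right)} - 33885 = \left(-2 - -28 + \left(-4\right) \left(-7\right) \left(- 9 \left(-4 - 9\right)\right)\right) - 33885 = \left(-2 + 28 + 28 \left(\left(-9\right) \left(-13\right)\right)\right) - 33885 = \left(-2 + 28 + 28 \cdot 117\right) - 33885 = \left(-2 + 28 + 3276\right) - 33885 = 3302 - 33885 = -30583$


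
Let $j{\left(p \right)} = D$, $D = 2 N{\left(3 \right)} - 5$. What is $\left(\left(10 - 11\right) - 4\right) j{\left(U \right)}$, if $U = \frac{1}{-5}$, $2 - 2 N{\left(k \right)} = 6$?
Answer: $45$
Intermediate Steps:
$N{\left(k \right)} = -2$ ($N{\left(k \right)} = 1 - 3 = -2$)
$U = - \frac{1}{5} \approx -0.2$
$D = -9$ ($D = 2 \left(-2\right) - 5 = -4 - 5 = -9$)
$j{\left(p \right)} = -9$
$\left(\left(10 - 11\right) - 4\right) j{\left(U \right)} = \left(\left(10 - 11\right) - 4\right) \left(-9\right) = \left(-1 - 4\right) \left(-9\right) = \left(-5\right) \left(-9\right) = 45$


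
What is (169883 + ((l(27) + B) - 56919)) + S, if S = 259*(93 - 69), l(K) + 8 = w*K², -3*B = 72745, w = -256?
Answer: -275101/3 ≈ -91700.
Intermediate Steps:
B = -72745/3 (B = -⅓*72745 = -72745/3 ≈ -24248.)
l(K) = -8 - 256*K²
S = 6216 (S = 259*24 = 6216)
(169883 + ((l(27) + B) - 56919)) + S = (169883 + (((-8 - 256*27²) - 72745/3) - 56919)) + 6216 = (169883 + (((-8 - 256*729) - 72745/3) - 56919)) + 6216 = (169883 + (((-8 - 186624) - 72745/3) - 56919)) + 6216 = (169883 + ((-186632 - 72745/3) - 56919)) + 6216 = (169883 + (-632641/3 - 56919)) + 6216 = (169883 - 803398/3) + 6216 = -293749/3 + 6216 = -275101/3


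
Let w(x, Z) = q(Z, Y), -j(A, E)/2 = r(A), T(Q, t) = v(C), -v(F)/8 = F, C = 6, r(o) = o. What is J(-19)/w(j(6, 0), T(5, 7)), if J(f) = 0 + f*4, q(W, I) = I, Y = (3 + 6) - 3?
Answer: -38/3 ≈ -12.667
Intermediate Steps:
v(F) = -8*F
T(Q, t) = -48 (T(Q, t) = -8*6 = -48)
j(A, E) = -2*A
Y = 6 (Y = 9 - 3 = 6)
w(x, Z) = 6
J(f) = 4*f (J(f) = 0 + 4*f = 4*f)
J(-19)/w(j(6, 0), T(5, 7)) = (4*(-19))/6 = -76*⅙ = -38/3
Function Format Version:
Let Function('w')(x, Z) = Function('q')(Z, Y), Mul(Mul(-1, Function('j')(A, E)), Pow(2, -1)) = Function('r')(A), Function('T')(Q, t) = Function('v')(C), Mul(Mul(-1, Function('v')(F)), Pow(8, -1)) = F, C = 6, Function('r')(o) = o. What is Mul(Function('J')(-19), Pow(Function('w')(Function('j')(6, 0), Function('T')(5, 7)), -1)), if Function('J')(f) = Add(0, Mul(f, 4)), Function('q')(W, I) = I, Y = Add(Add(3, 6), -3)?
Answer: Rational(-38, 3) ≈ -12.667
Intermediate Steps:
Function('v')(F) = Mul(-8, F)
Function('T')(Q, t) = -48 (Function('T')(Q, t) = Mul(-8, 6) = -48)
Function('j')(A, E) = Mul(-2, A)
Y = 6 (Y = Add(9, -3) = 6)
Function('w')(x, Z) = 6
Function('J')(f) = Mul(4, f) (Function('J')(f) = Add(0, Mul(4, f)) = Mul(4, f))
Mul(Function('J')(-19), Pow(Function('w')(Function('j')(6, 0), Function('T')(5, 7)), -1)) = Mul(Mul(4, -19), Pow(6, -1)) = Mul(-76, Rational(1, 6)) = Rational(-38, 3)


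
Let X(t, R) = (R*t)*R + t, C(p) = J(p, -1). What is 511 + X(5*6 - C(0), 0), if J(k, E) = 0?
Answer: 541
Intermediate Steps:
C(p) = 0
X(t, R) = t + t*R**2 (X(t, R) = t*R**2 + t = t + t*R**2)
511 + X(5*6 - C(0), 0) = 511 + (5*6 - 1*0)*(1 + 0**2) = 511 + (30 + 0)*(1 + 0) = 511 + 30*1 = 511 + 30 = 541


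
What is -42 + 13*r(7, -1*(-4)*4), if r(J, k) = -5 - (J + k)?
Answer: -406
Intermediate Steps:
r(J, k) = -5 - J - k (r(J, k) = -5 + (-J - k) = -5 - J - k)
-42 + 13*r(7, -1*(-4)*4) = -42 + 13*(-5 - 1*7 - (-1*(-4))*4) = -42 + 13*(-5 - 7 - 4*4) = -42 + 13*(-5 - 7 - 1*16) = -42 + 13*(-5 - 7 - 16) = -42 + 13*(-28) = -42 - 364 = -406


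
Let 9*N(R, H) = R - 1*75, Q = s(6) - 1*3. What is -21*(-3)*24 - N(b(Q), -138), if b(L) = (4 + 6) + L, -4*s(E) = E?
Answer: 27355/18 ≈ 1519.7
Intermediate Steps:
s(E) = -E/4
Q = -9/2 (Q = -¼*6 - 1*3 = -3/2 - 3 = -9/2 ≈ -4.5000)
b(L) = 10 + L
N(R, H) = -25/3 + R/9 (N(R, H) = (R - 1*75)/9 = (R - 75)/9 = (-75 + R)/9 = -25/3 + R/9)
-21*(-3)*24 - N(b(Q), -138) = -21*(-3)*24 - (-25/3 + (10 - 9/2)/9) = 63*24 - (-25/3 + (⅑)*(11/2)) = 1512 - (-25/3 + 11/18) = 1512 - 1*(-139/18) = 1512 + 139/18 = 27355/18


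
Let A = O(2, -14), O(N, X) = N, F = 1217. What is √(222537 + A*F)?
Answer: √224971 ≈ 474.31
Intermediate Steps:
A = 2
√(222537 + A*F) = √(222537 + 2*1217) = √(222537 + 2434) = √224971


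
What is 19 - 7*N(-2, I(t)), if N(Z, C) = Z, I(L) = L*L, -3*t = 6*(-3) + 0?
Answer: 33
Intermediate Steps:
t = 6 (t = -(6*(-3) + 0)/3 = -(-18 + 0)/3 = -1/3*(-18) = 6)
I(L) = L**2
19 - 7*N(-2, I(t)) = 19 - 7*(-2) = 19 + 14 = 33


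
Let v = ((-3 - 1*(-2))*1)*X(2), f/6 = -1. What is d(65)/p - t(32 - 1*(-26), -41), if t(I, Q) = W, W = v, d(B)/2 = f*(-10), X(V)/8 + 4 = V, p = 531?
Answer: -2792/177 ≈ -15.774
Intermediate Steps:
X(V) = -32 + 8*V
f = -6 (f = 6*(-1) = -6)
d(B) = 120 (d(B) = 2*(-6*(-10)) = 2*60 = 120)
v = 16 (v = ((-3 - 1*(-2))*1)*(-32 + 8*2) = ((-3 + 2)*1)*(-32 + 16) = -1*1*(-16) = -1*(-16) = 16)
W = 16
t(I, Q) = 16
d(65)/p - t(32 - 1*(-26), -41) = 120/531 - 1*16 = 120*(1/531) - 16 = 40/177 - 16 = -2792/177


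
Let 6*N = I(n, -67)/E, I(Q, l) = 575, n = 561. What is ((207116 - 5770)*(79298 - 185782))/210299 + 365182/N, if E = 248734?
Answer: 114600432931769072/120921925 ≈ 9.4772e+8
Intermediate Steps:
N = 575/1492404 (N = (575/248734)/6 = (575*(1/248734))/6 = (⅙)*(575/248734) = 575/1492404 ≈ 0.00038528)
((207116 - 5770)*(79298 - 185782))/210299 + 365182/N = ((207116 - 5770)*(79298 - 185782))/210299 + 365182/(575/1492404) = (201346*(-106484))*(1/210299) + 365182*(1492404/575) = -21440127464*1/210299 + 544999077528/575 = -21440127464/210299 + 544999077528/575 = 114600432931769072/120921925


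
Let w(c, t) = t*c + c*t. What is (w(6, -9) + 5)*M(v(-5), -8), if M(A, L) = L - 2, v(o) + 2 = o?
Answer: 1030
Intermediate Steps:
v(o) = -2 + o
M(A, L) = -2 + L
w(c, t) = 2*c*t (w(c, t) = c*t + c*t = 2*c*t)
(w(6, -9) + 5)*M(v(-5), -8) = (2*6*(-9) + 5)*(-2 - 8) = (-108 + 5)*(-10) = -103*(-10) = 1030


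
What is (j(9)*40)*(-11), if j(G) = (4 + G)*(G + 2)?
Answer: -62920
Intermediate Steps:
j(G) = (2 + G)*(4 + G) (j(G) = (4 + G)*(2 + G) = (2 + G)*(4 + G))
(j(9)*40)*(-11) = ((8 + 9**2 + 6*9)*40)*(-11) = ((8 + 81 + 54)*40)*(-11) = (143*40)*(-11) = 5720*(-11) = -62920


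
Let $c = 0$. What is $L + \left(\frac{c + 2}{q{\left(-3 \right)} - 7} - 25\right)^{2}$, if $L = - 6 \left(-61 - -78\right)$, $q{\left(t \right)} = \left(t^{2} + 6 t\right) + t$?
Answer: $\frac{190707}{361} \approx 528.27$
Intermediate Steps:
$q{\left(t \right)} = t^{2} + 7 t$
$L = -102$ ($L = - 6 \left(-61 + 78\right) = \left(-6\right) 17 = -102$)
$L + \left(\frac{c + 2}{q{\left(-3 \right)} - 7} - 25\right)^{2} = -102 + \left(\frac{0 + 2}{- 3 \left(7 - 3\right) - 7} - 25\right)^{2} = -102 + \left(\frac{2}{\left(-3\right) 4 - 7} - 25\right)^{2} = -102 + \left(\frac{2}{-12 - 7} - 25\right)^{2} = -102 + \left(\frac{2}{-19} - 25\right)^{2} = -102 + \left(2 \left(- \frac{1}{19}\right) - 25\right)^{2} = -102 + \left(- \frac{2}{19} - 25\right)^{2} = -102 + \left(- \frac{477}{19}\right)^{2} = -102 + \frac{227529}{361} = \frac{190707}{361}$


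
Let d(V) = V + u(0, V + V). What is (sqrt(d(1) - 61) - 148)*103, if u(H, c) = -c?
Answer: -15244 + 103*I*sqrt(62) ≈ -15244.0 + 811.02*I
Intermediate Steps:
d(V) = -V (d(V) = V - (V + V) = V - 2*V = -V)
(sqrt(d(1) - 61) - 148)*103 = (sqrt(-1*1 - 61) - 148)*103 = (sqrt(-1 - 61) - 148)*103 = (sqrt(-62) - 148)*103 = (I*sqrt(62) - 148)*103 = (-148 + I*sqrt(62))*103 = -15244 + 103*I*sqrt(62)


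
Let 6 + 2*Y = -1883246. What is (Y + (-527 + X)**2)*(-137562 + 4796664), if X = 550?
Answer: -4384666914894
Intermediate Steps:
Y = -941626 (Y = -3 + (1/2)*(-1883246) = -3 - 941623 = -941626)
(Y + (-527 + X)**2)*(-137562 + 4796664) = (-941626 + (-527 + 550)**2)*(-137562 + 4796664) = (-941626 + 23**2)*4659102 = (-941626 + 529)*4659102 = -941097*4659102 = -4384666914894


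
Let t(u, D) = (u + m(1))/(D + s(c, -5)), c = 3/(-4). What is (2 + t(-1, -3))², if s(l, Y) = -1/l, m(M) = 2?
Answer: 49/25 ≈ 1.9600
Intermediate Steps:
c = -¾ (c = 3*(-¼) = -¾ ≈ -0.75000)
t(u, D) = (2 + u)/(4/3 + D) (t(u, D) = (u + 2)/(D - 1/(-¾)) = (2 + u)/(D - 1*(-4/3)) = (2 + u)/(D + 4/3) = (2 + u)/(4/3 + D))
(2 + t(-1, -3))² = (2 + 3*(2 - 1)/(4 + 3*(-3)))² = (2 + 3*1/(4 - 9))² = (2 + 3*1/(-5))² = (2 + 3*(-⅕)*1)² = (2 - ⅗)² = (7/5)² = 49/25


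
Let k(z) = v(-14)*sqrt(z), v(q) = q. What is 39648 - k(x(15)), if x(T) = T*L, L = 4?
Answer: 39648 + 28*sqrt(15) ≈ 39756.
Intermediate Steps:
x(T) = 4*T (x(T) = T*4 = 4*T)
k(z) = -14*sqrt(z)
39648 - k(x(15)) = 39648 - (-14)*sqrt(4*15) = 39648 - (-14)*sqrt(60) = 39648 - (-14)*2*sqrt(15) = 39648 - (-28)*sqrt(15) = 39648 + 28*sqrt(15)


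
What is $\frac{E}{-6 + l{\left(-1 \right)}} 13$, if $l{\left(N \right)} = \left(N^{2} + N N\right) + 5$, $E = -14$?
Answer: $-182$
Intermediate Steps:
$l{\left(N \right)} = 5 + 2 N^{2}$ ($l{\left(N \right)} = \left(N^{2} + N^{2}\right) + 5 = 2 N^{2} + 5 = 5 + 2 N^{2}$)
$\frac{E}{-6 + l{\left(-1 \right)}} 13 = \frac{1}{-6 + \left(5 + 2 \left(-1\right)^{2}\right)} \left(-14\right) 13 = \frac{1}{-6 + \left(5 + 2 \cdot 1\right)} \left(-14\right) 13 = \frac{1}{-6 + \left(5 + 2\right)} \left(-14\right) 13 = \frac{1}{-6 + 7} \left(-14\right) 13 = 1^{-1} \left(-14\right) 13 = 1 \left(-14\right) 13 = \left(-14\right) 13 = -182$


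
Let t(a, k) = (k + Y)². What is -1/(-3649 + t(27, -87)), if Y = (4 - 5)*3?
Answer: -1/4451 ≈ -0.00022467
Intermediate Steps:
Y = -3 (Y = -1*3 = -3)
t(a, k) = (-3 + k)² (t(a, k) = (k - 3)² = (-3 + k)²)
-1/(-3649 + t(27, -87)) = -1/(-3649 + (-3 - 87)²) = -1/(-3649 + (-90)²) = -1/(-3649 + 8100) = -1/4451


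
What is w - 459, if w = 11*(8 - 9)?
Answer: -470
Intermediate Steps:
w = -11 (w = 11*(-1) = -11)
w - 459 = -11 - 459 = -470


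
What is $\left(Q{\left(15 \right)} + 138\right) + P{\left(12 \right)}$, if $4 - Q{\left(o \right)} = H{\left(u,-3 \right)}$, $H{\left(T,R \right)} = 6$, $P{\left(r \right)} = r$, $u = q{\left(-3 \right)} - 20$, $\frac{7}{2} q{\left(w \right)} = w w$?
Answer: $148$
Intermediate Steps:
$q{\left(w \right)} = \frac{2 w^{2}}{7}$ ($q{\left(w \right)} = \frac{2 w w}{7} = \frac{2 w^{2}}{7}$)
$u = - \frac{122}{7}$ ($u = \frac{2 \left(-3\right)^{2}}{7} - 20 = \frac{2}{7} \cdot 9 - 20 = \frac{18}{7} - 20 = - \frac{122}{7} \approx -17.429$)
$Q{\left(o \right)} = -2$ ($Q{\left(o \right)} = 4 - 6 = -2$)
$\left(Q{\left(15 \right)} + 138\right) + P{\left(12 \right)} = \left(-2 + 138\right) + 12 = 136 + 12 = 148$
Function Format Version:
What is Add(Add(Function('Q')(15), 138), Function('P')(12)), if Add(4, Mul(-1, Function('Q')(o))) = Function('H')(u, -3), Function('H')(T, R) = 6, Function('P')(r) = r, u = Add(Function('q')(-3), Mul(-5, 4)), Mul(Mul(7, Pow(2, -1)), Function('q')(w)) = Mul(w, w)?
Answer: 148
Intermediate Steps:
Function('q')(w) = Mul(Rational(2, 7), Pow(w, 2)) (Function('q')(w) = Mul(Rational(2, 7), Mul(w, w)) = Mul(Rational(2, 7), Pow(w, 2)))
u = Rational(-122, 7) (u = Add(Mul(Rational(2, 7), Pow(-3, 2)), Mul(-5, 4)) = Add(Mul(Rational(2, 7), 9), -20) = Add(Rational(18, 7), -20) = Rational(-122, 7) ≈ -17.429)
Function('Q')(o) = -2 (Function('Q')(o) = Add(4, Mul(-1, 6)) = Add(4, -6) = -2)
Add(Add(Function('Q')(15), 138), Function('P')(12)) = Add(Add(-2, 138), 12) = Add(136, 12) = 148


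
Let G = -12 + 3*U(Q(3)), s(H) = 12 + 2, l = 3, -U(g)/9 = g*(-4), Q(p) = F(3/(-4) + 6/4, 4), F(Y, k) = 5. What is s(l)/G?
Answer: 7/264 ≈ 0.026515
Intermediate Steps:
Q(p) = 5
U(g) = 36*g (U(g) = -9*g*(-4) = -(-36)*g = 36*g)
s(H) = 14
G = 528 (G = -12 + 3*(36*5) = -12 + 3*180 = -12 + 540 = 528)
s(l)/G = 14/528 = 14*(1/528) = 7/264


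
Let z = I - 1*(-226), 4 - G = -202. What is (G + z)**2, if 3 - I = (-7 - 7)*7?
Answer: 284089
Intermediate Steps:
G = 206 (G = 4 - 1*(-202) = 4 + 202 = 206)
I = 101 (I = 3 - (-7 - 7)*7 = 3 - (-14)*7 = 3 - 1*(-98) = 3 + 98 = 101)
z = 327 (z = 101 - 1*(-226) = 101 + 226 = 327)
(G + z)**2 = (206 + 327)**2 = 533**2 = 284089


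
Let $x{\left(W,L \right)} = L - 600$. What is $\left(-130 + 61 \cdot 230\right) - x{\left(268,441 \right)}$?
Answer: $14059$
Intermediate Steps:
$x{\left(W,L \right)} = -600 + L$
$\left(-130 + 61 \cdot 230\right) - x{\left(268,441 \right)} = \left(-130 + 61 \cdot 230\right) - \left(-600 + 441\right) = \left(-130 + 14030\right) - -159 = 13900 + 159 = 14059$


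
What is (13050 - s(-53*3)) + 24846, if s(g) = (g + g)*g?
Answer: -12666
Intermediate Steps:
s(g) = 2*g² (s(g) = (2*g)*g = 2*g²)
(13050 - s(-53*3)) + 24846 = (13050 - 2*(-53*3)²) + 24846 = (13050 - 2*(-159)²) + 24846 = (13050 - 2*25281) + 24846 = (13050 - 1*50562) + 24846 = (13050 - 50562) + 24846 = -37512 + 24846 = -12666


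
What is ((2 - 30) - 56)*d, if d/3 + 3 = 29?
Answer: -6552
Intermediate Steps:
d = 78 (d = -9 + 3*29 = -9 + 87 = 78)
((2 - 30) - 56)*d = ((2 - 30) - 56)*78 = (-28 - 56)*78 = -84*78 = -6552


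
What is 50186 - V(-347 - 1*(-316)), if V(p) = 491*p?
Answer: 65407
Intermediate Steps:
50186 - V(-347 - 1*(-316)) = 50186 - 491*(-347 - 1*(-316)) = 50186 - 491*(-347 + 316) = 50186 - 491*(-31) = 50186 - 1*(-15221) = 50186 + 15221 = 65407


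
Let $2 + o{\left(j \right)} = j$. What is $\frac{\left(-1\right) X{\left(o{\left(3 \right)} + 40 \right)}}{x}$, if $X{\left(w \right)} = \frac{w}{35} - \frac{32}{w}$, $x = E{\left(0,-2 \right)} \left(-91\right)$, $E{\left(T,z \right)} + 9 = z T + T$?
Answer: $- \frac{187}{391755} \approx -0.00047734$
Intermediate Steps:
$o{\left(j \right)} = -2 + j$
$E{\left(T,z \right)} = -9 + T + T z$ ($E{\left(T,z \right)} = -9 + \left(z T + T\right) = -9 + \left(T z + T\right) = -9 + \left(T + T z\right) = -9 + T + T z$)
$x = 819$ ($x = \left(-9 + 0 + 0 \left(-2\right)\right) \left(-91\right) = \left(-9 + 0 + 0\right) \left(-91\right) = \left(-9\right) \left(-91\right) = 819$)
$X{\left(w \right)} = - \frac{32}{w} + \frac{w}{35}$ ($X{\left(w \right)} = w \frac{1}{35} - \frac{32}{w} = \frac{w}{35} - \frac{32}{w} = - \frac{32}{w} + \frac{w}{35}$)
$\frac{\left(-1\right) X{\left(o{\left(3 \right)} + 40 \right)}}{x} = \frac{\left(-1\right) \left(- \frac{32}{\left(-2 + 3\right) + 40} + \frac{\left(-2 + 3\right) + 40}{35}\right)}{819} = - (- \frac{32}{1 + 40} + \frac{1 + 40}{35}) \frac{1}{819} = - (- \frac{32}{41} + \frac{1}{35} \cdot 41) \frac{1}{819} = - (\left(-32\right) \frac{1}{41} + \frac{41}{35}) \frac{1}{819} = - (- \frac{32}{41} + \frac{41}{35}) \frac{1}{819} = \left(-1\right) \frac{561}{1435} \cdot \frac{1}{819} = \left(- \frac{561}{1435}\right) \frac{1}{819} = - \frac{187}{391755}$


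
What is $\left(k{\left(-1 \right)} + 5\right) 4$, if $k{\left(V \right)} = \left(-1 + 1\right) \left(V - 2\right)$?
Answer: $20$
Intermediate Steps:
$k{\left(V \right)} = 0$ ($k{\left(V \right)} = 0 \left(-2 + V\right) = 0$)
$\left(k{\left(-1 \right)} + 5\right) 4 = \left(0 + 5\right) 4 = 5 \cdot 4 = 20$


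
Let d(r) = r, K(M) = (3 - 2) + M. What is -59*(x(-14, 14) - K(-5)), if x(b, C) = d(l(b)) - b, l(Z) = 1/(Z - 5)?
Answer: -20119/19 ≈ -1058.9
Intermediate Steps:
l(Z) = 1/(-5 + Z)
K(M) = 1 + M
x(b, C) = 1/(-5 + b) - b
-59*(x(-14, 14) - K(-5)) = -59*((1 - 1*(-14)*(-5 - 14))/(-5 - 14) - (1 - 5)) = -59*((1 - 1*(-14)*(-19))/(-19) - 1*(-4)) = -59*(-(1 - 266)/19 + 4) = -59*(-1/19*(-265) + 4) = -59*(265/19 + 4) = -59*341/19 = -20119/19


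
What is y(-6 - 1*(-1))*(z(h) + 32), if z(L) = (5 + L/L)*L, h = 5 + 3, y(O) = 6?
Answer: 480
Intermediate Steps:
h = 8
z(L) = 6*L (z(L) = (5 + 1)*L = 6*L)
y(-6 - 1*(-1))*(z(h) + 32) = 6*(6*8 + 32) = 6*(48 + 32) = 6*80 = 480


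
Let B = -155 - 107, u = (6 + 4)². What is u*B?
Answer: -26200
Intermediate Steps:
u = 100 (u = 10² = 100)
B = -262
u*B = 100*(-262) = -26200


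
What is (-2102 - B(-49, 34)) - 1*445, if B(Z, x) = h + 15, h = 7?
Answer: -2569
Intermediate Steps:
B(Z, x) = 22 (B(Z, x) = 7 + 15 = 22)
(-2102 - B(-49, 34)) - 1*445 = (-2102 - 1*22) - 1*445 = (-2102 - 22) - 445 = -2124 - 445 = -2569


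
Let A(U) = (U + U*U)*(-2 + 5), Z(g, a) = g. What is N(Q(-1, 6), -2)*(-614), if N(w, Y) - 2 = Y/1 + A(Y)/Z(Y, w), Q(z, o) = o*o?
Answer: 1842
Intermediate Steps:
A(U) = 3*U + 3*U² (A(U) = (U + U²)*3 = 3*U + 3*U²)
Q(z, o) = o²
N(w, Y) = 5 + 4*Y (N(w, Y) = 2 + (Y/1 + (3*Y*(1 + Y))/Y) = 2 + (Y*1 + (3 + 3*Y)) = 2 + (Y + (3 + 3*Y)) = 2 + (3 + 4*Y) = 5 + 4*Y)
N(Q(-1, 6), -2)*(-614) = (5 + 4*(-2))*(-614) = (5 - 8)*(-614) = -3*(-614) = 1842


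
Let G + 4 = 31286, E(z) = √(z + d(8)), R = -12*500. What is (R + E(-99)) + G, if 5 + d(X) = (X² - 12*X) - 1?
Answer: 25282 + I*√137 ≈ 25282.0 + 11.705*I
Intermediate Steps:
d(X) = -6 + X² - 12*X (d(X) = -5 + ((X² - 12*X) - 1) = -5 + (-1 + X² - 12*X) = -6 + X² - 12*X)
R = -6000
E(z) = √(-38 + z) (E(z) = √(z + (-6 + 8² - 12*8)) = √(z + (-6 + 64 - 96)) = √(z - 38) = √(-38 + z))
G = 31282 (G = -4 + 31286 = 31282)
(R + E(-99)) + G = (-6000 + √(-38 - 99)) + 31282 = (-6000 + √(-137)) + 31282 = (-6000 + I*√137) + 31282 = 25282 + I*√137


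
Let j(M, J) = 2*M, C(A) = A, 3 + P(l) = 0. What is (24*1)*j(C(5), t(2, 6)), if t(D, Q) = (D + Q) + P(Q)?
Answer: 240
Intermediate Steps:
P(l) = -3 (P(l) = -3 + 0 = -3)
t(D, Q) = -3 + D + Q (t(D, Q) = (D + Q) - 3 = -3 + D + Q)
(24*1)*j(C(5), t(2, 6)) = (24*1)*(2*5) = 24*10 = 240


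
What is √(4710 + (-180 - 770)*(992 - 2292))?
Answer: √1239710 ≈ 1113.4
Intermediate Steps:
√(4710 + (-180 - 770)*(992 - 2292)) = √(4710 - 950*(-1300)) = √(4710 + 1235000) = √1239710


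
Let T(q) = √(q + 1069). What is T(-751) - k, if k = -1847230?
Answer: 1847230 + √318 ≈ 1.8472e+6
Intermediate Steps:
T(q) = √(1069 + q)
T(-751) - k = √(1069 - 751) - 1*(-1847230) = √318 + 1847230 = 1847230 + √318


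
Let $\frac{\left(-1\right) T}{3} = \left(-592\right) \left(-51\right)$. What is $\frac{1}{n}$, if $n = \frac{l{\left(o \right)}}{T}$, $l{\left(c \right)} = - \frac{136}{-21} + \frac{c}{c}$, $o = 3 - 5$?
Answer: $- \frac{1902096}{157} \approx -12115.0$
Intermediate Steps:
$o = -2$ ($o = 3 - 5 = -2$)
$T = -90576$ ($T = - 3 \left(\left(-592\right) \left(-51\right)\right) = \left(-3\right) 30192 = -90576$)
$l{\left(c \right)} = \frac{157}{21}$ ($l{\left(c \right)} = \left(-136\right) \left(- \frac{1}{21}\right) + 1 = \frac{136}{21} + 1 = \frac{157}{21}$)
$n = - \frac{157}{1902096}$ ($n = \frac{157}{21 \left(-90576\right)} = \frac{157}{21} \left(- \frac{1}{90576}\right) = - \frac{157}{1902096} \approx -8.2541 \cdot 10^{-5}$)
$\frac{1}{n} = \frac{1}{- \frac{157}{1902096}} = - \frac{1902096}{157}$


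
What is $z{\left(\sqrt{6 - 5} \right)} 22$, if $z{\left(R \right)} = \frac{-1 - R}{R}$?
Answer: $-44$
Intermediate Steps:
$z{\left(R \right)} = \frac{-1 - R}{R}$
$z{\left(\sqrt{6 - 5} \right)} 22 = \frac{-1 - \sqrt{6 - 5}}{\sqrt{6 - 5}} \cdot 22 = \frac{-1 - \sqrt{1}}{\sqrt{1}} \cdot 22 = \frac{-1 - 1}{1} \cdot 22 = 1 \left(-1 - 1\right) 22 = 1 \left(-2\right) 22 = \left(-2\right) 22 = -44$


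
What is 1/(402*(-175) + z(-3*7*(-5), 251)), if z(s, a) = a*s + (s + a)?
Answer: -1/43639 ≈ -2.2915e-5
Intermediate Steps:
z(s, a) = a + s + a*s (z(s, a) = a*s + (a + s) = a + s + a*s)
1/(402*(-175) + z(-3*7*(-5), 251)) = 1/(402*(-175) + (251 - 3*7*(-5) + 251*(-3*7*(-5)))) = 1/(-70350 + (251 - 21*(-5) + 251*(-21*(-5)))) = 1/(-70350 + (251 + 105 + 251*105)) = 1/(-70350 + (251 + 105 + 26355)) = 1/(-70350 + 26711) = 1/(-43639) = -1/43639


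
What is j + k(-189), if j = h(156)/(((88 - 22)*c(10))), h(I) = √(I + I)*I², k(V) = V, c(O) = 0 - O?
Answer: -189 - 4056*√78/55 ≈ -840.30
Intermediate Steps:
c(O) = -O
h(I) = √2*I^(5/2) (h(I) = √(2*I)*I² = (√2*√I)*I² = √2*I^(5/2))
j = -4056*√78/55 (j = (√2*156^(5/2))/(((88 - 22)*(-1*10))) = (√2*(48672*√39))/((66*(-10))) = (48672*√78)/(-660) = (48672*√78)*(-1/660) = -4056*√78/55 ≈ -651.30)
j + k(-189) = -4056*√78/55 - 189 = -189 - 4056*√78/55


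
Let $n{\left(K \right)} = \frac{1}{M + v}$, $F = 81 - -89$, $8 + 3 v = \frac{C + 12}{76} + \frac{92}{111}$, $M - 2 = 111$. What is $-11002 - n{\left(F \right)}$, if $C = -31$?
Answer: $- \frac{1619726774}{147221} \approx -11002.0$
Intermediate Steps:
$M = 113$ ($M = 2 + 111 = 113$)
$v = - \frac{3295}{1332}$ ($v = - \frac{8}{3} + \frac{\frac{-31 + 12}{76} + \frac{92}{111}}{3} = - \frac{8}{3} + \frac{\left(-19\right) \frac{1}{76} + 92 \cdot \frac{1}{111}}{3} = - \frac{8}{3} + \frac{- \frac{1}{4} + \frac{92}{111}}{3} = - \frac{8}{3} + \frac{1}{3} \cdot \frac{257}{444} = - \frac{8}{3} + \frac{257}{1332} = - \frac{3295}{1332} \approx -2.4737$)
$F = 170$ ($F = 81 + 89 = 170$)
$n{\left(K \right)} = \frac{1332}{147221}$ ($n{\left(K \right)} = \frac{1}{113 - \frac{3295}{1332}} = \frac{1}{\frac{147221}{1332}} = \frac{1332}{147221}$)
$-11002 - n{\left(F \right)} = -11002 - \frac{1332}{147221} = - \frac{1619726774}{147221}$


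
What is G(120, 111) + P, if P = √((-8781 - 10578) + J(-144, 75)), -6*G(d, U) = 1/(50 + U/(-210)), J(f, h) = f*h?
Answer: -35/10389 + 3*I*√3351 ≈ -0.0033689 + 173.66*I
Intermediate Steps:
G(d, U) = -1/(6*(50 - U/210)) (G(d, U) = -1/(6*(50 + U/(-210))) = -1/(6*(50 + U*(-1/210))) = -1/(6*(50 - U/210)))
P = 3*I*√3351 (P = √((-8781 - 10578) - 144*75) = √(-19359 - 10800) = √(-30159) = 3*I*√3351 ≈ 173.66*I)
G(120, 111) + P = 35/(-10500 + 111) + 3*I*√3351 = 35/(-10389) + 3*I*√3351 = 35*(-1/10389) + 3*I*√3351 = -35/10389 + 3*I*√3351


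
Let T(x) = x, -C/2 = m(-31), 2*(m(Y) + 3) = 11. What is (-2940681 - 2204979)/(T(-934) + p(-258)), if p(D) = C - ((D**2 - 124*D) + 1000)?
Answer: 1029132/20099 ≈ 51.203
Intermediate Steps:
m(Y) = 5/2 (m(Y) = -3 + (1/2)*11 = -3 + 11/2 = 5/2)
C = -5 (C = -2*5/2 = -5)
p(D) = -1005 - D**2 + 124*D (p(D) = -5 - ((D**2 - 124*D) + 1000) = -5 - (1000 + D**2 - 124*D) = -5 + (-1000 - D**2 + 124*D) = -1005 - D**2 + 124*D)
(-2940681 - 2204979)/(T(-934) + p(-258)) = (-2940681 - 2204979)/(-934 + (-1005 - 1*(-258)**2 + 124*(-258))) = -5145660/(-934 + (-1005 - 1*66564 - 31992)) = -5145660/(-934 + (-1005 - 66564 - 31992)) = -5145660/(-934 - 99561) = -5145660/(-100495) = -5145660*(-1/100495) = 1029132/20099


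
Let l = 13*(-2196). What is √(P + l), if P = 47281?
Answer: √18733 ≈ 136.87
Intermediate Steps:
l = -28548
√(P + l) = √(47281 - 28548) = √18733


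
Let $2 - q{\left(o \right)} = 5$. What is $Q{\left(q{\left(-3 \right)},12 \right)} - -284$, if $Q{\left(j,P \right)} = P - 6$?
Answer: $290$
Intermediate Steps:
$q{\left(o \right)} = -3$ ($q{\left(o \right)} = 2 - 5 = -3$)
$Q{\left(j,P \right)} = -6 + P$ ($Q{\left(j,P \right)} = P - 6 = -6 + P$)
$Q{\left(q{\left(-3 \right)},12 \right)} - -284 = \left(-6 + 12\right) - -284 = 6 + 284 = 290$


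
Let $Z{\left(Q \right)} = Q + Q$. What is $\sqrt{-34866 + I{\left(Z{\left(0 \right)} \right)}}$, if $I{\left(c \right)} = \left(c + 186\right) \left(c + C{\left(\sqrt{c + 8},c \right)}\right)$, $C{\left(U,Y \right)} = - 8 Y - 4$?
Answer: $i \sqrt{35610} \approx 188.71 i$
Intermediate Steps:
$Z{\left(Q \right)} = 2 Q$
$C{\left(U,Y \right)} = -4 - 8 Y$
$I{\left(c \right)} = \left(-4 - 7 c\right) \left(186 + c\right)$ ($I{\left(c \right)} = \left(c + 186\right) \left(c - \left(4 + 8 c\right)\right) = \left(186 + c\right) \left(-4 - 7 c\right) = \left(-4 - 7 c\right) \left(186 + c\right)$)
$\sqrt{-34866 + I{\left(Z{\left(0 \right)} \right)}} = \sqrt{-34866 - \left(744 + 0 + 1306 \cdot 2 \cdot 0\right)} = \sqrt{-34866 - \left(744 + 7 \cdot 0^{2}\right)} = \sqrt{-34866 - 744} = \sqrt{-35610} = i \sqrt{35610}$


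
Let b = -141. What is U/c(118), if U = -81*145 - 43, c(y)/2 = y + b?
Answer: 5894/23 ≈ 256.26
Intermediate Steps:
c(y) = -282 + 2*y (c(y) = 2*(y - 141) = 2*(-141 + y) = -282 + 2*y)
U = -11788 (U = -11745 - 43 = -11788)
U/c(118) = -11788/(-282 + 2*118) = -11788/(-282 + 236) = -11788/(-46) = -11788*(-1/46) = 5894/23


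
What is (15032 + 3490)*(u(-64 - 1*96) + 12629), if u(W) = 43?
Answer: 234710784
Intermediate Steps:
(15032 + 3490)*(u(-64 - 1*96) + 12629) = (15032 + 3490)*(43 + 12629) = 18522*12672 = 234710784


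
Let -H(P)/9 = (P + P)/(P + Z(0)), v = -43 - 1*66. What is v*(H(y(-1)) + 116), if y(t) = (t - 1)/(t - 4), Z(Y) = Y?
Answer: -10682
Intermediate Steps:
v = -109 (v = -43 - 66 = -109)
y(t) = (-1 + t)/(-4 + t)
H(P) = -18 (H(P) = -9*(P + P)/(P + 0) = -9*2*P/P = -9*2 = -18)
v*(H(y(-1)) + 116) = -109*(-18 + 116) = -109*98 = -10682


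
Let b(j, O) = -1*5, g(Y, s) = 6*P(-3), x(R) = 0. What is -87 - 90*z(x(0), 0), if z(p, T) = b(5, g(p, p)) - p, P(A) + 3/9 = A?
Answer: 363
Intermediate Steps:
P(A) = -1/3 + A
g(Y, s) = -20 (g(Y, s) = 6*(-1/3 - 3) = 6*(-10/3) = -20)
b(j, O) = -5
z(p, T) = -5 - p
-87 - 90*z(x(0), 0) = -87 - 90*(-5 - 1*0) = -87 - 90*(-5 + 0) = -87 - 90*(-5) = -87 + 450 = 363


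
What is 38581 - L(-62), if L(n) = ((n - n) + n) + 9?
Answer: 38634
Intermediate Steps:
L(n) = 9 + n (L(n) = (0 + n) + 9 = n + 9 = 9 + n)
38581 - L(-62) = 38581 - (9 - 62) = 38581 - 1*(-53) = 38581 + 53 = 38634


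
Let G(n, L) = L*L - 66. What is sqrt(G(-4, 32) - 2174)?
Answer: 8*I*sqrt(19) ≈ 34.871*I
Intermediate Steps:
G(n, L) = -66 + L**2 (G(n, L) = L**2 - 66 = -66 + L**2)
sqrt(G(-4, 32) - 2174) = sqrt((-66 + 32**2) - 2174) = sqrt((-66 + 1024) - 2174) = sqrt(958 - 2174) = sqrt(-1216) = 8*I*sqrt(19)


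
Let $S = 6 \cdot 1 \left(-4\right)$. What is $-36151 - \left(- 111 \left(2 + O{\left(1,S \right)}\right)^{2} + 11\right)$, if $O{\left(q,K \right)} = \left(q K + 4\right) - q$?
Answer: $3909$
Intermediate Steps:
$S = -24$ ($S = 6 \left(-4\right) = -24$)
$O{\left(q,K \right)} = 4 - q + K q$ ($O{\left(q,K \right)} = \left(K q + 4\right) - q = \left(4 + K q\right) - q = 4 - q + K q$)
$-36151 - \left(- 111 \left(2 + O{\left(1,S \right)}\right)^{2} + 11\right) = -36151 - \left(- 111 \left(2 - 21\right)^{2} + 11\right) = -36151 - \left(- 111 \left(-19\right)^{2} + 11\right) = -36151 - \left(\left(-111\right) 361 + 11\right) = -36151 - \left(-40071 + 11\right) = -36151 - -40060 = -36151 + 40060 = 3909$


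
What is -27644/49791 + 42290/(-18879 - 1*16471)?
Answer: -44041097/25144455 ≈ -1.7515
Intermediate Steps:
-27644/49791 + 42290/(-18879 - 1*16471) = -27644*1/49791 + 42290/(-18879 - 16471) = -27644/49791 + 42290/(-35350) = -27644/49791 + 42290*(-1/35350) = -27644/49791 - 4229/3535 = -44041097/25144455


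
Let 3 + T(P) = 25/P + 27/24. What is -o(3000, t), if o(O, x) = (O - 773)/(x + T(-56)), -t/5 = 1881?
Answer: 62356/263405 ≈ 0.23673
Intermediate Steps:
t = -9405 (t = -5*1881 = -9405)
T(P) = -15/8 + 25/P (T(P) = -3 + (25/P + 27/24) = -3 + (25/P + 27*(1/24)) = -3 + (25/P + 9/8) = -3 + (9/8 + 25/P) = -15/8 + 25/P)
o(O, x) = (-773 + O)/(-65/28 + x) (o(O, x) = (O - 773)/(x + (-15/8 + 25/(-56))) = (-773 + O)/(x + (-15/8 + 25*(-1/56))) = (-773 + O)/(x + (-15/8 - 25/56)) = (-773 + O)/(x - 65/28) = (-773 + O)/(-65/28 + x))
-o(3000, t) = -28*(773 - 1*3000)/(65 - 28*(-9405)) = -28*(773 - 3000)/(65 + 263340) = -28*(-2227)/263405 = -1*(-62356/263405) = 62356/263405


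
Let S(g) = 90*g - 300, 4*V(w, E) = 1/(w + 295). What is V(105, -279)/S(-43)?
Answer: -1/6672000 ≈ -1.4988e-7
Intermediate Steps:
V(w, E) = 1/(4*(295 + w)) (V(w, E) = 1/(4*(w + 295)) = 1/(4*(295 + w)))
S(g) = -300 + 90*g
V(105, -279)/S(-43) = (1/(4*(295 + 105)))/(-300 + 90*(-43)) = ((¼)/400)/(-300 - 3870) = ((¼)*(1/400))/(-4170) = (1/1600)*(-1/4170) = -1/6672000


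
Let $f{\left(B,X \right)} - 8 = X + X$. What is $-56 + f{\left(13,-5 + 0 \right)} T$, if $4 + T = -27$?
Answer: $6$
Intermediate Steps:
$f{\left(B,X \right)} = 8 + 2 X$ ($f{\left(B,X \right)} = 8 + \left(X + X\right) = 8 + 2 X$)
$T = -31$ ($T = -4 - 27 = -31$)
$-56 + f{\left(13,-5 + 0 \right)} T = -56 + \left(8 + 2 \left(-5 + 0\right)\right) \left(-31\right) = -56 + \left(8 + 2 \left(-5\right)\right) \left(-31\right) = -56 + \left(8 - 10\right) \left(-31\right) = -56 - -62 = -56 + 62 = 6$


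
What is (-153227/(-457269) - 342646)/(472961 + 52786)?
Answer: -156681240547/240407804943 ≈ -0.65173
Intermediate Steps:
(-153227/(-457269) - 342646)/(472961 + 52786) = (-153227*(-1/457269) - 342646)/525747 = (153227/457269 - 342646)*(1/525747) = -156681240547/457269*1/525747 = -156681240547/240407804943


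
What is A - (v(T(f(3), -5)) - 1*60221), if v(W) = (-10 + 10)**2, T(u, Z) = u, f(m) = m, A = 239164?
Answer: 299385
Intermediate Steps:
v(W) = 0 (v(W) = 0**2 = 0)
A - (v(T(f(3), -5)) - 1*60221) = 239164 - (0 - 1*60221) = 239164 - (0 - 60221) = 239164 - 1*(-60221) = 239164 + 60221 = 299385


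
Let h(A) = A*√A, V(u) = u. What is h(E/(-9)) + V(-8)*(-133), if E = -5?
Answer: 1064 + 5*√5/27 ≈ 1064.4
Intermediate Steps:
h(A) = A^(3/2)
h(E/(-9)) + V(-8)*(-133) = (-5/(-9))^(3/2) - 8*(-133) = (-5*(-⅑))^(3/2) + 1064 = (5/9)^(3/2) + 1064 = 5*√5/27 + 1064 = 1064 + 5*√5/27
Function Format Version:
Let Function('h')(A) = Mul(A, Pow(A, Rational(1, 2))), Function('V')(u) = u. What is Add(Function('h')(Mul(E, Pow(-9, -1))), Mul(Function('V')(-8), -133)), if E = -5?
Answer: Add(1064, Mul(Rational(5, 27), Pow(5, Rational(1, 2)))) ≈ 1064.4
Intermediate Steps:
Function('h')(A) = Pow(A, Rational(3, 2))
Add(Function('h')(Mul(E, Pow(-9, -1))), Mul(Function('V')(-8), -133)) = Add(Pow(Mul(-5, Pow(-9, -1)), Rational(3, 2)), Mul(-8, -133)) = Add(Pow(Mul(-5, Rational(-1, 9)), Rational(3, 2)), 1064) = Add(Pow(Rational(5, 9), Rational(3, 2)), 1064) = Add(Mul(Rational(5, 27), Pow(5, Rational(1, 2))), 1064) = Add(1064, Mul(Rational(5, 27), Pow(5, Rational(1, 2))))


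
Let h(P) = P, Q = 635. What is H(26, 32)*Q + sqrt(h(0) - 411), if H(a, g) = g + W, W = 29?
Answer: 38735 + I*sqrt(411) ≈ 38735.0 + 20.273*I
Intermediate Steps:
H(a, g) = 29 + g (H(a, g) = g + 29 = 29 + g)
H(26, 32)*Q + sqrt(h(0) - 411) = (29 + 32)*635 + sqrt(0 - 411) = 61*635 + sqrt(-411) = 38735 + I*sqrt(411)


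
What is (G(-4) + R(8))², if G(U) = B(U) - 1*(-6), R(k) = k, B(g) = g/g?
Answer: 225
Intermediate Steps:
B(g) = 1
G(U) = 7 (G(U) = 1 - 1*(-6) = 1 + 6 = 7)
(G(-4) + R(8))² = (7 + 8)² = 15² = 225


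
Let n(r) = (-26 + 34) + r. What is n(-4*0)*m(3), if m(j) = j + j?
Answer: 48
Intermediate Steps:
n(r) = 8 + r
m(j) = 2*j
n(-4*0)*m(3) = (8 - 4*0)*(2*3) = (8 + 0)*6 = 8*6 = 48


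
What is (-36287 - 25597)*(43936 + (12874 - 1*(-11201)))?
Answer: -4208792724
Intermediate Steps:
(-36287 - 25597)*(43936 + (12874 - 1*(-11201))) = -61884*(43936 + (12874 + 11201)) = -61884*(43936 + 24075) = -61884*68011 = -4208792724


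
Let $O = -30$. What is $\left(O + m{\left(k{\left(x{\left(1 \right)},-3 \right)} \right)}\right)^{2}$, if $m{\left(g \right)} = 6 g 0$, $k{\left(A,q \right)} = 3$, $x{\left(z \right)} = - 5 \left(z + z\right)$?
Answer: $900$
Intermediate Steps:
$x{\left(z \right)} = - 10 z$ ($x{\left(z \right)} = - 5 \cdot 2 z = - 10 z$)
$m{\left(g \right)} = 0$
$\left(O + m{\left(k{\left(x{\left(1 \right)},-3 \right)} \right)}\right)^{2} = \left(-30 + 0\right)^{2} = \left(-30\right)^{2} = 900$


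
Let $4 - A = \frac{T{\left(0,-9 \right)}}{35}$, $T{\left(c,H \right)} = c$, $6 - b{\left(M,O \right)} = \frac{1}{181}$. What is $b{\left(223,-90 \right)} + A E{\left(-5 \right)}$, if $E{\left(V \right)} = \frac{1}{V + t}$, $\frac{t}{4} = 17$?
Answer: $\frac{69079}{11403} \approx 6.058$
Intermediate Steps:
$t = 68$ ($t = 4 \cdot 17 = 68$)
$b{\left(M,O \right)} = \frac{1085}{181}$ ($b{\left(M,O \right)} = 6 - \frac{1}{181} = \frac{1085}{181}$)
$A = 4$ ($A = 4 - \frac{0}{35} = 4 - 0 \cdot \frac{1}{35} = 4 - 0 = 4 + 0 = 4$)
$E{\left(V \right)} = \frac{1}{68 + V}$ ($E{\left(V \right)} = \frac{1}{V + 68} = \frac{1}{68 + V}$)
$b{\left(223,-90 \right)} + A E{\left(-5 \right)} = \frac{1085}{181} + \frac{4}{68 - 5} = \frac{1085}{181} + \frac{4}{63} = \frac{69079}{11403}$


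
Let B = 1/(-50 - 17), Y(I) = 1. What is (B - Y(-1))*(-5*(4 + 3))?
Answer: 2380/67 ≈ 35.522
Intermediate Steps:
B = -1/67 (B = 1/(-67) = -1/67 ≈ -0.014925)
(B - Y(-1))*(-5*(4 + 3)) = (-1/67 - 1*1)*(-5*(4 + 3)) = (-1/67 - 1)*(-5*7) = -68/67*(-35) = 2380/67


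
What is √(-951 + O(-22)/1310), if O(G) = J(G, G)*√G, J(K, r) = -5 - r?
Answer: √(-1632011100 + 22270*I*√22)/1310 ≈ 0.00098689 + 30.838*I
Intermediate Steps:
O(G) = √G*(-5 - G) (O(G) = (-5 - G)*√G = √G*(-5 - G))
√(-951 + O(-22)/1310) = √(-951 + (√(-22)*(-5 - 1*(-22)))/1310) = √(-951 + ((I*√22)*(-5 + 22))*(1/1310)) = √(-951 + ((I*√22)*17)*(1/1310)) = √(-951 + (17*I*√22)*(1/1310)) = √(-951 + 17*I*√22/1310)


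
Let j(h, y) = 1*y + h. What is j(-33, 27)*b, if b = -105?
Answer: 630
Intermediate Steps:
j(h, y) = h + y (j(h, y) = y + h = h + y)
j(-33, 27)*b = (-33 + 27)*(-105) = -6*(-105) = 630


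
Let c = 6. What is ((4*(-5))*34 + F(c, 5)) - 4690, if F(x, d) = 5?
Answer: -5365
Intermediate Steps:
((4*(-5))*34 + F(c, 5)) - 4690 = ((4*(-5))*34 + 5) - 4690 = (-20*34 + 5) - 4690 = (-680 + 5) - 4690 = -675 - 4690 = -5365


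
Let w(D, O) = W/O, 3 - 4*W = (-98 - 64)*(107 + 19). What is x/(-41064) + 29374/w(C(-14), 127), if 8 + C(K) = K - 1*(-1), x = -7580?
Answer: 51075952099/69860130 ≈ 731.12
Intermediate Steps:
C(K) = -7 + K (C(K) = -8 + (K - 1*(-1)) = -8 + (K + 1) = -8 + (1 + K) = -7 + K)
W = 20415/4 (W = 3/4 - (-98 - 64)*(107 + 19)/4 = 3/4 - (-81)*126/2 = 3/4 - 1/4*(-20412) = 3/4 + 5103 = 20415/4 ≈ 5103.8)
w(D, O) = 20415/(4*O)
x/(-41064) + 29374/w(C(-14), 127) = -7580/(-41064) + 29374/(((20415/4)/127)) = -7580*(-1/41064) + 29374/(((20415/4)*(1/127))) = 1895/10266 + 29374/(20415/508) = 1895/10266 + 29374*(508/20415) = 1895/10266 + 14921992/20415 = 51075952099/69860130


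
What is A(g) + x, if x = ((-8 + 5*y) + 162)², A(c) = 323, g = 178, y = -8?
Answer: 13319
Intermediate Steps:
x = 12996 (x = ((-8 + 5*(-8)) + 162)² = ((-8 - 40) + 162)² = (-48 + 162)² = 114² = 12996)
A(g) + x = 323 + 12996 = 13319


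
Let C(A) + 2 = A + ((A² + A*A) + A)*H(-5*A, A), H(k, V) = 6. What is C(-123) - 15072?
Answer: 165613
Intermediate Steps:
C(A) = -2 + 7*A + 12*A² (C(A) = -2 + (A + ((A² + A*A) + A)*6) = -2 + (A + ((A² + A²) + A)*6) = -2 + (A + (2*A² + A)*6) = -2 + (A + (A + 2*A²)*6) = -2 + (A + (6*A + 12*A²)) = -2 + (7*A + 12*A²) = -2 + 7*A + 12*A²)
C(-123) - 15072 = (-2 + 7*(-123) + 12*(-123)²) - 15072 = (-2 - 861 + 12*15129) - 15072 = (-2 - 861 + 181548) - 15072 = 180685 - 15072 = 165613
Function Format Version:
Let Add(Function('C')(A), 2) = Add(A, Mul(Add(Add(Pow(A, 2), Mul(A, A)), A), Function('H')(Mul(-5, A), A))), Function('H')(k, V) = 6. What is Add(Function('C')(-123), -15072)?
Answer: 165613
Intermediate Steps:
Function('C')(A) = Add(-2, Mul(7, A), Mul(12, Pow(A, 2))) (Function('C')(A) = Add(-2, Add(A, Mul(Add(Add(Pow(A, 2), Mul(A, A)), A), 6))) = Add(-2, Add(A, Mul(Add(Add(Pow(A, 2), Pow(A, 2)), A), 6))) = Add(-2, Add(A, Mul(Add(Mul(2, Pow(A, 2)), A), 6))) = Add(-2, Add(A, Mul(Add(A, Mul(2, Pow(A, 2))), 6))) = Add(-2, Add(A, Add(Mul(6, A), Mul(12, Pow(A, 2))))) = Add(-2, Add(Mul(7, A), Mul(12, Pow(A, 2)))) = Add(-2, Mul(7, A), Mul(12, Pow(A, 2))))
Add(Function('C')(-123), -15072) = Add(Add(-2, Mul(7, -123), Mul(12, Pow(-123, 2))), -15072) = Add(Add(-2, -861, Mul(12, 15129)), -15072) = Add(Add(-2, -861, 181548), -15072) = Add(180685, -15072) = 165613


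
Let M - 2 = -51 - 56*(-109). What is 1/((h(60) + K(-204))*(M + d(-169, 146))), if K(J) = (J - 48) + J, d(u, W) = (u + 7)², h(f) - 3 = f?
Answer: -1/12693507 ≈ -7.8780e-8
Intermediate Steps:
h(f) = 3 + f
d(u, W) = (7 + u)²
M = 6055 (M = 2 + (-51 - 56*(-109)) = 2 + (-51 + 6104) = 2 + 6053 = 6055)
K(J) = -48 + 2*J (K(J) = (-48 + J) + J = -48 + 2*J)
1/((h(60) + K(-204))*(M + d(-169, 146))) = 1/(((3 + 60) + (-48 + 2*(-204)))*(6055 + (7 - 169)²)) = 1/((63 + (-48 - 408))*(6055 + (-162)²)) = 1/((63 - 456)*(6055 + 26244)) = 1/(-393*32299) = 1/(-12693507) = -1/12693507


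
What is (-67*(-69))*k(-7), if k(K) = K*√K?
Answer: -32361*I*√7 ≈ -85619.0*I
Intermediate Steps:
k(K) = K^(3/2)
(-67*(-69))*k(-7) = (-67*(-69))*(-7)^(3/2) = 4623*(-7*I*√7) = -32361*I*√7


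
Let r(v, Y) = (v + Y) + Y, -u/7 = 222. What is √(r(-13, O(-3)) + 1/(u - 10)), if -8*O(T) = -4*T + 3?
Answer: I*√10243418/782 ≈ 4.0928*I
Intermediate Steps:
u = -1554 (u = -7*222 = -1554)
O(T) = -3/8 + T/2 (O(T) = -(-4*T + 3)/8 = -(3 - 4*T)/8 = -3/8 + T/2)
r(v, Y) = v + 2*Y (r(v, Y) = (Y + v) + Y = v + 2*Y)
√(r(-13, O(-3)) + 1/(u - 10)) = √((-13 + 2*(-3/8 + (½)*(-3))) + 1/(-1554 - 10)) = √((-13 + 2*(-3/8 - 3/2)) + 1/(-1564)) = √((-13 + 2*(-15/8)) - 1/1564) = √((-13 - 15/4) - 1/1564) = √(-67/4 - 1/1564) = √(-13099/782) = I*√10243418/782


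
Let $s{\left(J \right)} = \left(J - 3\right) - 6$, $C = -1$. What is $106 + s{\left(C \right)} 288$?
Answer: $-2774$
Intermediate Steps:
$s{\left(J \right)} = -9 + J$ ($s{\left(J \right)} = \left(-3 + J\right) - 6 = -9 + J$)
$106 + s{\left(C \right)} 288 = 106 + \left(-9 - 1\right) 288 = 106 - 2880 = -2774$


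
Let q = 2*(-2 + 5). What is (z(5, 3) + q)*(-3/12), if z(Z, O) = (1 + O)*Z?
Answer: -13/2 ≈ -6.5000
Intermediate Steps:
q = 6 (q = 2*3 = 6)
z(Z, O) = Z*(1 + O)
(z(5, 3) + q)*(-3/12) = (5*(1 + 3) + 6)*(-3/12) = (5*4 + 6)*(-3*1/12) = (20 + 6)*(-¼) = 26*(-¼) = -13/2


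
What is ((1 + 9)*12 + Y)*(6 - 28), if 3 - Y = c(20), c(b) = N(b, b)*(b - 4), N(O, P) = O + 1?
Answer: 4686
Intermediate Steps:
N(O, P) = 1 + O
c(b) = (1 + b)*(-4 + b) (c(b) = (1 + b)*(b - 4) = (1 + b)*(-4 + b))
Y = -333 (Y = 3 - (1 + 20)*(-4 + 20) = 3 - 21*16 = 3 - 1*336 = 3 - 336 = -333)
((1 + 9)*12 + Y)*(6 - 28) = ((1 + 9)*12 - 333)*(6 - 28) = (10*12 - 333)*(-22) = (120 - 333)*(-22) = -213*(-22) = 4686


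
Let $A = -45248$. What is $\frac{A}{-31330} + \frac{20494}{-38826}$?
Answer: $\frac{278680457}{304104645} \approx 0.9164$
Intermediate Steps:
$\frac{A}{-31330} + \frac{20494}{-38826} = - \frac{45248}{-31330} + \frac{20494}{-38826} = \left(-45248\right) \left(- \frac{1}{31330}\right) + 20494 \left(- \frac{1}{38826}\right) = \frac{22624}{15665} - \frac{10247}{19413} = \frac{278680457}{304104645}$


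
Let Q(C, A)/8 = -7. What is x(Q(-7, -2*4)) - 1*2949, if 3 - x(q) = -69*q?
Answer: -6810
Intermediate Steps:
Q(C, A) = -56 (Q(C, A) = 8*(-7) = -56)
x(q) = 3 + 69*q (x(q) = 3 - (-69)*q = 3 + 69*q)
x(Q(-7, -2*4)) - 1*2949 = (3 + 69*(-56)) - 1*2949 = (3 - 3864) - 2949 = -3861 - 2949 = -6810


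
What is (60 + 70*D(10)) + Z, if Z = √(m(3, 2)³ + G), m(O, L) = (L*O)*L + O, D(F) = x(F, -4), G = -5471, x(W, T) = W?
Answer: 760 + 4*I*√131 ≈ 760.0 + 45.782*I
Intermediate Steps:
D(F) = F
m(O, L) = O + O*L² (m(O, L) = O*L² + O = O + O*L²)
Z = 4*I*√131 (Z = √((3*(1 + 2²))³ - 5471) = √((3*(1 + 4))³ - 5471) = √((3*5)³ - 5471) = √(15³ - 5471) = √(3375 - 5471) = √(-2096) = 4*I*√131 ≈ 45.782*I)
(60 + 70*D(10)) + Z = (60 + 70*10) + 4*I*√131 = (60 + 700) + 4*I*√131 = 760 + 4*I*√131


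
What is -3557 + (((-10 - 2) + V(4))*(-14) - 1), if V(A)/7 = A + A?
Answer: -4174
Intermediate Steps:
V(A) = 14*A (V(A) = 7*(A + A) = 7*(2*A) = 14*A)
-3557 + (((-10 - 2) + V(4))*(-14) - 1) = -3557 + (((-10 - 2) + 14*4)*(-14) - 1) = -3557 + ((-12 + 56)*(-14) - 1) = -3557 + (44*(-14) - 1) = -3557 + (-616 - 1) = -3557 - 617 = -4174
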